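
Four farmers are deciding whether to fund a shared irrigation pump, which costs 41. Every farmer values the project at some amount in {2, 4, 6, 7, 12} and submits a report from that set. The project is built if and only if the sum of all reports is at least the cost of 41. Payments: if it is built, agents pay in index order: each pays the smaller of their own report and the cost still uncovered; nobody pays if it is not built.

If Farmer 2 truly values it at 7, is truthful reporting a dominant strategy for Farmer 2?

Consider the case where Farmer 1 reports 12, Farmer 3 reports 12 and Farmer 4 reports 12.
Truthful report 7: project built, pays 7, utility 7 - 7 = 0.
Report 6 instead: project built, pays 6, utility 7 - 6 = 1.
Since 1 > 0, reporting 6 is strictly better here, so truthful reporting is not dominant.

No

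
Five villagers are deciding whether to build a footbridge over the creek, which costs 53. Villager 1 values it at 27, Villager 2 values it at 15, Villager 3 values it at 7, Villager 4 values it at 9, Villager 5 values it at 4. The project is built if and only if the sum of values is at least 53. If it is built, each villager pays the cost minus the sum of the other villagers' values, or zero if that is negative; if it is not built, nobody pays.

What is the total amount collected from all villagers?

Total value 62 ≥ cost 53, so it is built.
Villager 1: others sum to 35; max(0, 53 - 35) = 18.
Villager 2: others sum to 47; max(0, 53 - 47) = 6.
Villager 3: others sum to 55; max(0, 53 - 55) = 0.
Villager 4: others sum to 53; max(0, 53 - 53) = 0.
Villager 5: others sum to 58; max(0, 53 - 58) = 0.
Total collected = 18 + 6 + 0 + 0 + 0 = 24.

24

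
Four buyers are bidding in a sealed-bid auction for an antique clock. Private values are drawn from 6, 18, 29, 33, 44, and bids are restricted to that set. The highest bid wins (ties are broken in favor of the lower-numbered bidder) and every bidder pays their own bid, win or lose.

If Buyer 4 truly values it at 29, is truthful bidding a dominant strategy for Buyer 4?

Consider the case where Buyer 1 bids 6, Buyer 2 bids 6 and Buyer 3 bids 6.
Truthful bid 29: wins, pays 29, utility 29 - 29 = 0.
Bid 18 instead: wins, pays 18, utility 29 - 18 = 11.
Since 11 > 0, bidding 18 is strictly better here, so truthful bidding is not dominant.

No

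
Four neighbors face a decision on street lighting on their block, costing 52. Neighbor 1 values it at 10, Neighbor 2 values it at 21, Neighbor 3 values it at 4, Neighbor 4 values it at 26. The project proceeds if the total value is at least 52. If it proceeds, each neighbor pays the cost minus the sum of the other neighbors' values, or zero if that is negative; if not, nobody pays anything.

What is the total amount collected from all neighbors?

Total value 61 ≥ cost 52, so it is built.
Neighbor 1: others sum to 51; max(0, 52 - 51) = 1.
Neighbor 2: others sum to 40; max(0, 52 - 40) = 12.
Neighbor 3: others sum to 57; max(0, 52 - 57) = 0.
Neighbor 4: others sum to 35; max(0, 52 - 35) = 17.
Total collected = 1 + 12 + 0 + 17 = 30.

30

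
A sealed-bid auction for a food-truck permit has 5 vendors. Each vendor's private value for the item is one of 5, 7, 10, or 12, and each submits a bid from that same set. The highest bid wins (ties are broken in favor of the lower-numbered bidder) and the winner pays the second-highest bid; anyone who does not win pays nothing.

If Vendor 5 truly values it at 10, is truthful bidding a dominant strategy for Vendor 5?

Yes

Check each profile of the others' bids and compare truth against every alternative bid.
Others bid (5, 5, 5, 5): truth gives 5, best alternative gives 5.
Others bid (5, 5, 5, 7): truth gives 3, best alternative gives 3.
Others bid (5, 5, 7, 5): truth gives 3, best alternative gives 3.
Others bid (5, 5, 7, 7): truth gives 3, best alternative gives 3.
Others bid (5, 7, 5, 5): truth gives 3, best alternative gives 3.
Others bid (5, 7, 5, 7): truth gives 3, best alternative gives 3.
(Remaining 250 profiles checked similarly; truth is weakly best in each.)
In every case the truthful bid is at least as good as any alternative, so it is a dominant strategy.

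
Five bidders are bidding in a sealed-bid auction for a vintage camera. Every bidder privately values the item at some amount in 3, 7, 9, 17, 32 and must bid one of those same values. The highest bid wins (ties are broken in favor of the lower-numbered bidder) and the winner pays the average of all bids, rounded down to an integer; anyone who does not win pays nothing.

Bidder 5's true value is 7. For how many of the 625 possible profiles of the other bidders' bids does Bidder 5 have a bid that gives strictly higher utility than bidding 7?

Others bid (3, 3, 3, 7): truth gives 0; bid 9 gives 2 > 0. Violating.
Others bid (3, 3, 7, 3): truth gives 0; bid 9 gives 2 > 0. Violating.
Others bid (3, 3, 7, 7): truth gives 0; bid 9 gives 2 > 0. Violating.
Others bid (3, 7, 3, 3): truth gives 0; bid 9 gives 2 > 0. Violating.
Others bid (3, 3, 3, 3): truth gives 4; no alternative beats it.
Others bid (3, 3, 3, 9): truth gives 0; no alternative beats it.
(Checking all 625 profiles: 14 have a profitable deviation, 611 do not.)

14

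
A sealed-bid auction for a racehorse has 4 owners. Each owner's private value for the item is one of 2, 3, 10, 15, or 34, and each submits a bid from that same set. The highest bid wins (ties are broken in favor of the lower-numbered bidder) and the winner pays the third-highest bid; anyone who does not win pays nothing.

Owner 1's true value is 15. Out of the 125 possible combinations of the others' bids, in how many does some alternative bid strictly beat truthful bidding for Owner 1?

27

Others bid (2, 2, 34): truth gives 0; bid 34 gives 13 > 0. Violating.
Others bid (2, 3, 34): truth gives 0; bid 34 gives 12 > 0. Violating.
Others bid (2, 10, 34): truth gives 0; bid 34 gives 5 > 0. Violating.
Others bid (2, 34, 2): truth gives 0; bid 34 gives 13 > 0. Violating.
Others bid (2, 2, 2): truth gives 13; no alternative beats it.
Others bid (2, 2, 3): truth gives 13; no alternative beats it.
(Checking all 125 profiles: 27 have a profitable deviation, 98 do not.)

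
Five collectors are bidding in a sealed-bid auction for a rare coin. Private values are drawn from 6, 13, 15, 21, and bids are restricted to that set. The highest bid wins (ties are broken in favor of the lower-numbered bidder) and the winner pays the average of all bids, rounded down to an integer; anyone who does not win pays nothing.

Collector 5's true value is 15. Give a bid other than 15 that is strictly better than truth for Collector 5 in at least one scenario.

Suppose Collector 1 bids 6, Collector 2 bids 6, Collector 3 bids 6 and Collector 4 bids 15.
Bid 15: loses, pays 0, utility 0.
Bid 21: wins, pays 10, utility 15 - 10 = 5.
So bidding 21 beats truth here (5 > 0).

21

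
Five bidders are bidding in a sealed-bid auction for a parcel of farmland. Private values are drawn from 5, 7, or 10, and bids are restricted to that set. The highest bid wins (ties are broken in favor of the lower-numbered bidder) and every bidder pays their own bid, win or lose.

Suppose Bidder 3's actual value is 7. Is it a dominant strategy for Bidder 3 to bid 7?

No

Consider the case where Bidder 1 bids 5, Bidder 2 bids 5, Bidder 4 bids 5 and Bidder 5 bids 10.
Truthful bid 7: loses but pays 7, utility -7.
Bid 5 instead: loses but pays 5, utility -5.
Since -5 > -7, bidding 5 is strictly better here, so truthful bidding is not dominant.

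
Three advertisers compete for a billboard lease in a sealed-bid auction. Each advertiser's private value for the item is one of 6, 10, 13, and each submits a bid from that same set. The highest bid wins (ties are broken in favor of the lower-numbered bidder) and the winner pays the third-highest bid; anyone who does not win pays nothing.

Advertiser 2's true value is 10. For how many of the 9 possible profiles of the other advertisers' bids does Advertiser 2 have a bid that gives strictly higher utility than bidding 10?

Others bid (6, 13): truth gives 0; bid 13 gives 4 > 0. Violating.
Others bid (10, 6): truth gives 0; bid 13 gives 4 > 0. Violating.
Others bid (6, 6): truth gives 4; no alternative beats it.
Others bid (6, 10): truth gives 4; no alternative beats it.
(Checking all 9 profiles: 2 have a profitable deviation, 7 do not.)

2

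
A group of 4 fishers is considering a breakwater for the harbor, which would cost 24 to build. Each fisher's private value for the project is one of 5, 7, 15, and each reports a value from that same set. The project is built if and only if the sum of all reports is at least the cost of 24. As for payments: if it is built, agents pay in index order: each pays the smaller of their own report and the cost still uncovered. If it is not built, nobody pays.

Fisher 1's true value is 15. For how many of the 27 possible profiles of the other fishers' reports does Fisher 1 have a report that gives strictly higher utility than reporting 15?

Others report (5, 5, 7): truth gives 0; report 7 gives 8 > 0. Violating.
Others report (5, 5, 15): truth gives 0; report 5 gives 10 > 0. Violating.
Others report (5, 7, 5): truth gives 0; report 7 gives 8 > 0. Violating.
Others report (5, 7, 7): truth gives 0; report 5 gives 10 > 0. Violating.
Others report (5, 5, 5): truth gives 0; no alternative beats it.
(Checking all 27 profiles: 26 have a profitable deviation, 1 does not.)

26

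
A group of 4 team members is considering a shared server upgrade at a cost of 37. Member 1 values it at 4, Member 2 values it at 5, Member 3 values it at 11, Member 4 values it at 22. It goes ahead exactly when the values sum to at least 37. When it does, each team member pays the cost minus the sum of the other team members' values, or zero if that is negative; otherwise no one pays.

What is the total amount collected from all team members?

23

Total value 42 ≥ cost 37, so it is built.
Member 1: others sum to 38; max(0, 37 - 38) = 0.
Member 2: others sum to 37; max(0, 37 - 37) = 0.
Member 3: others sum to 31; max(0, 37 - 31) = 6.
Member 4: others sum to 20; max(0, 37 - 20) = 17.
Total collected = 0 + 0 + 6 + 17 = 23.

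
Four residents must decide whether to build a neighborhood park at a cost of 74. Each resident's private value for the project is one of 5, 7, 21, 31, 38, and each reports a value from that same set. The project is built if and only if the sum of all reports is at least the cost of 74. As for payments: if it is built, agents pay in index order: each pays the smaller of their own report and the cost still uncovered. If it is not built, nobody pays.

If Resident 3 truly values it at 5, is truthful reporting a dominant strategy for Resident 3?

Yes

Check each profile of the others' reports and compare truth against every alternative report.
Others report (5, 31, 31): truth gives 0, best alternative gives -2.
Others report (5, 31, 38): truth gives 0, best alternative gives -2.
Others report (5, 38, 31): truth gives 0, best alternative gives -2.
Others report (5, 38, 38): truth gives 0, best alternative gives -2.
Others report (7, 31, 31): truth gives 0, best alternative gives -2.
Others report (7, 31, 38): truth gives 0, best alternative gives -2.
(Remaining 119 profiles checked similarly; truth is weakly best in each.)
In every case the truthful report is at least as good as any alternative, so it is a dominant strategy.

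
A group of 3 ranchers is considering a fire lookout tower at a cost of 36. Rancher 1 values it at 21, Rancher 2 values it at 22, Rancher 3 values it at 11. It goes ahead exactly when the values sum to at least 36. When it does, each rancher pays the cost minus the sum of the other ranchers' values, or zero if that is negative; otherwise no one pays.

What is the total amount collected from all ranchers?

Total value 54 ≥ cost 36, so it is built.
Rancher 1: others sum to 33; max(0, 36 - 33) = 3.
Rancher 2: others sum to 32; max(0, 36 - 32) = 4.
Rancher 3: others sum to 43; max(0, 36 - 43) = 0.
Total collected = 3 + 4 + 0 = 7.

7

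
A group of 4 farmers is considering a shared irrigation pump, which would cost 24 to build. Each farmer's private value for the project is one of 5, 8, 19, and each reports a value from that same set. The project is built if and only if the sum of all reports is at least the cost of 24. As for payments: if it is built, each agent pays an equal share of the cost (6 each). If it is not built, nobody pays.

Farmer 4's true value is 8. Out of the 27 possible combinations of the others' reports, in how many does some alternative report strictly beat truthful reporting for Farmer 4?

1

Others report (5, 5, 5): truth gives 0; report 19 gives 2 > 0. Violating.
Others report (5, 5, 8): truth gives 2; no alternative beats it.
Others report (5, 5, 19): truth gives 2; no alternative beats it.
(Checking all 27 profiles: 1 has a profitable deviation, 26 do not.)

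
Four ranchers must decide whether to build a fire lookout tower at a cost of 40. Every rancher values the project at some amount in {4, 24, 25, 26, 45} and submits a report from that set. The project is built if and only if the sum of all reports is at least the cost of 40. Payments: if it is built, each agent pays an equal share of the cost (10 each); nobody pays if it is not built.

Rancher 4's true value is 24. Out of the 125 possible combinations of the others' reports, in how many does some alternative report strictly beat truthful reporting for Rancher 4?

Others report (4, 4, 4): truth gives 0; report 45 gives 14 > 0. Violating.
Others report (4, 4, 24): truth gives 14; no alternative beats it.
Others report (4, 4, 25): truth gives 14; no alternative beats it.
(Checking all 125 profiles: 1 has a profitable deviation, 124 do not.)

1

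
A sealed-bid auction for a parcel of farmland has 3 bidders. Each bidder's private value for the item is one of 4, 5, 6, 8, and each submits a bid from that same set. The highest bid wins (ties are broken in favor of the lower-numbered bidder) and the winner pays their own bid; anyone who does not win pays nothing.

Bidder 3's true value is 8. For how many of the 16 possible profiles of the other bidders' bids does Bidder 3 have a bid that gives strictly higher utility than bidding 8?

Others bid (4, 4): truth gives 0; bid 5 gives 3 > 0. Violating.
Others bid (4, 5): truth gives 0; bid 6 gives 2 > 0. Violating.
Others bid (5, 4): truth gives 0; bid 6 gives 2 > 0. Violating.
Others bid (5, 5): truth gives 0; bid 6 gives 2 > 0. Violating.
Others bid (4, 6): truth gives 0; no alternative beats it.
Others bid (4, 8): truth gives 0; no alternative beats it.
(Checking all 16 profiles: 4 have a profitable deviation, 12 do not.)

4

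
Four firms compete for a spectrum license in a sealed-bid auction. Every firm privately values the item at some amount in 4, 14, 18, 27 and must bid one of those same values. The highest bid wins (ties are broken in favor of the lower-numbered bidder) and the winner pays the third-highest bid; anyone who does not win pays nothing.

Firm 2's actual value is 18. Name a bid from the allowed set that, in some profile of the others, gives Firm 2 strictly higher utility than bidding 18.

27

Suppose Firm 1 bids 4, Firm 3 bids 4 and Firm 4 bids 27.
Bid 18: loses, pays 0, utility 0.
Bid 27: wins, pays 4, utility 18 - 4 = 14.
So bidding 27 beats truth here (14 > 0).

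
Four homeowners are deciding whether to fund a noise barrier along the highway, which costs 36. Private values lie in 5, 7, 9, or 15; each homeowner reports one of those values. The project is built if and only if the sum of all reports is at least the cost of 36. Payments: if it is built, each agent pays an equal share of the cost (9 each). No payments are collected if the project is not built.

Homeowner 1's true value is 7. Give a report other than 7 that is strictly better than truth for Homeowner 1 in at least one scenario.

5

Suppose Homeowner 2 reports 5, Homeowner 3 reports 9 and Homeowner 4 reports 15.
Report 7: project built, pays 9, utility 7 - 9 = -2.
Report 5: project not built, utility 0.
So reporting 5 beats truth here (0 > -2).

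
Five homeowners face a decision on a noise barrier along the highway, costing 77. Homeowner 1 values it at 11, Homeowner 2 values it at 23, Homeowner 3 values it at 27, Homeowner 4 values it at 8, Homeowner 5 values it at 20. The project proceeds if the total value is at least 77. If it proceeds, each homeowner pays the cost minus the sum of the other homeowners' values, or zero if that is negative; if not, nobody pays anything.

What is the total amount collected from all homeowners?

34

Total value 89 ≥ cost 77, so it is built.
Homeowner 1: others sum to 78; max(0, 77 - 78) = 0.
Homeowner 2: others sum to 66; max(0, 77 - 66) = 11.
Homeowner 3: others sum to 62; max(0, 77 - 62) = 15.
Homeowner 4: others sum to 81; max(0, 77 - 81) = 0.
Homeowner 5: others sum to 69; max(0, 77 - 69) = 8.
Total collected = 0 + 11 + 15 + 0 + 8 = 34.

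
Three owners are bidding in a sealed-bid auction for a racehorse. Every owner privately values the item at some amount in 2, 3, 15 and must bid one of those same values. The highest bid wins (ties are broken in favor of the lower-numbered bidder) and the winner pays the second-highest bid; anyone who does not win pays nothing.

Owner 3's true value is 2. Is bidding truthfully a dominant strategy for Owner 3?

Yes

Check each profile of the others' bids and compare truth against every alternative bid.
Others bid (2, 2): truth gives 0, best alternative gives 0.
Others bid (2, 3): truth gives 0, best alternative gives 0.
Others bid (2, 15): truth gives 0, best alternative gives 0.
Others bid (3, 2): truth gives 0, best alternative gives 0.
Others bid (3, 3): truth gives 0, best alternative gives 0.
Others bid (3, 15): truth gives 0, best alternative gives 0.
(Remaining 3 profiles checked similarly; truth is weakly best in each.)
In every case the truthful bid is at least as good as any alternative, so it is a dominant strategy.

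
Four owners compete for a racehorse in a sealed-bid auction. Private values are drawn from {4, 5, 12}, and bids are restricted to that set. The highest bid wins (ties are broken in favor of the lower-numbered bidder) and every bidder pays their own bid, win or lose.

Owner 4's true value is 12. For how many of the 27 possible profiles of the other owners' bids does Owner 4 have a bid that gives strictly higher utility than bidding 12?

Others bid (4, 4, 4): truth gives 0; bid 5 gives 7 > 0. Violating.
Others bid (4, 4, 12): truth gives -12; bid 4 gives -4 > -12. Violating.
Others bid (4, 5, 12): truth gives -12; bid 4 gives -4 > -12. Violating.
Others bid (4, 12, 4): truth gives -12; bid 4 gives -4 > -12. Violating.
Others bid (4, 4, 5): truth gives 0; no alternative beats it.
Others bid (4, 5, 4): truth gives 0; no alternative beats it.
(Checking all 27 profiles: 20 have a profitable deviation, 7 do not.)

20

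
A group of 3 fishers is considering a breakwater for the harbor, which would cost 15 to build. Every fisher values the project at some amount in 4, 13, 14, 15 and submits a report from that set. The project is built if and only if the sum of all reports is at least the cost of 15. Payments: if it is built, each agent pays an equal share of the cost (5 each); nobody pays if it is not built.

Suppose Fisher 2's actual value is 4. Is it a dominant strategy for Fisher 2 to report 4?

Check each profile of the others' reports and compare truth against every alternative report.
Others report (4, 4): truth gives 0, best alternative gives -1.
Others report (4, 13): truth gives -1, best alternative gives -1.
Others report (4, 14): truth gives -1, best alternative gives -1.
Others report (4, 15): truth gives -1, best alternative gives -1.
Others report (13, 4): truth gives -1, best alternative gives -1.
Others report (13, 13): truth gives -1, best alternative gives -1.
(Remaining 10 profiles checked similarly; truth is weakly best in each.)
In every case the truthful report is at least as good as any alternative, so it is a dominant strategy.

Yes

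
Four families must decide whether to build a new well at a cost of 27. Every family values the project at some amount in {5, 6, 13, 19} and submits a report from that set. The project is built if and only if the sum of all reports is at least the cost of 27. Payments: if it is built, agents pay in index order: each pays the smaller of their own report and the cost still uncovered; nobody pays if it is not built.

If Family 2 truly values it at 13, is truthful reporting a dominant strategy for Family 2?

Consider the case where Family 1 reports 5, Family 3 reports 5 and Family 4 reports 13.
Truthful report 13: project built, pays 13, utility 13 - 13 = 0.
Report 5 instead: project built, pays 5, utility 13 - 5 = 8.
Since 8 > 0, reporting 5 is strictly better here, so truthful reporting is not dominant.

No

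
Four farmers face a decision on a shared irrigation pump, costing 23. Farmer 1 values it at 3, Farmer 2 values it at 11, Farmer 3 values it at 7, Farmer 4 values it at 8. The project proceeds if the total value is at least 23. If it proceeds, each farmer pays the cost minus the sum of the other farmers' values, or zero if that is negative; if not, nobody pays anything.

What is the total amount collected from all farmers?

8

Total value 29 ≥ cost 23, so it is built.
Farmer 1: others sum to 26; max(0, 23 - 26) = 0.
Farmer 2: others sum to 18; max(0, 23 - 18) = 5.
Farmer 3: others sum to 22; max(0, 23 - 22) = 1.
Farmer 4: others sum to 21; max(0, 23 - 21) = 2.
Total collected = 0 + 5 + 1 + 2 = 8.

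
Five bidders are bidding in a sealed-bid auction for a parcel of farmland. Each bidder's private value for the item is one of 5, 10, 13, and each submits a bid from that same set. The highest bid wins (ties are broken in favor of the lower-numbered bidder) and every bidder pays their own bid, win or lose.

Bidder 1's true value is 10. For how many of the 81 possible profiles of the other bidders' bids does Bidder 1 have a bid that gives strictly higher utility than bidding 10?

Others bid (5, 5, 5, 5): truth gives 0; bid 5 gives 5 > 0. Violating.
Others bid (5, 5, 5, 13): truth gives -10; bid 13 gives -3 > -10. Violating.
Others bid (5, 5, 10, 13): truth gives -10; bid 13 gives -3 > -10. Violating.
Others bid (5, 5, 13, 5): truth gives -10; bid 13 gives -3 > -10. Violating.
Others bid (5, 5, 5, 10): truth gives 0; no alternative beats it.
Others bid (5, 5, 10, 5): truth gives 0; no alternative beats it.
(Checking all 81 profiles: 66 have a profitable deviation, 15 do not.)

66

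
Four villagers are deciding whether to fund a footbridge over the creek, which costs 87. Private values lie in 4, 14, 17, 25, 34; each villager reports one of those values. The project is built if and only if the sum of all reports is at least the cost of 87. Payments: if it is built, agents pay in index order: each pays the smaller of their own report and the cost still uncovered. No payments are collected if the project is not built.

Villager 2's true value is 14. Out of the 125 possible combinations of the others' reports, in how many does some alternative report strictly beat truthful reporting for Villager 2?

Others report (17, 34, 34): truth gives 0; report 4 gives 10 > 0. Violating.
Others report (25, 25, 34): truth gives 0; report 4 gives 10 > 0. Violating.
Others report (25, 34, 25): truth gives 0; report 4 gives 10 > 0. Violating.
Others report (25, 34, 34): truth gives 0; report 4 gives 10 > 0. Violating.
Others report (4, 4, 4): truth gives 0; no alternative beats it.
Others report (4, 4, 14): truth gives 0; no alternative beats it.
(Checking all 125 profiles: 10 have a profitable deviation, 115 do not.)

10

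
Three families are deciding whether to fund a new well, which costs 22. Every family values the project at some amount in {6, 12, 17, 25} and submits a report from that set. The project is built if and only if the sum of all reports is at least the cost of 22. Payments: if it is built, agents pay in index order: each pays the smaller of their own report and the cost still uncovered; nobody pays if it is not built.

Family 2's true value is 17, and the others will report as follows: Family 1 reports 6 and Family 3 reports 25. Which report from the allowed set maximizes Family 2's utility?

Report 6: project built, pays 6, utility 17 - 6 = 11.
Report 12: project built, pays 12, utility 17 - 12 = 5.
Report 17: project built, pays 16, utility 17 - 16 = 1.
Report 25: project built, pays 16, utility 17 - 16 = 1.
The best choice is 6 with utility 11.

6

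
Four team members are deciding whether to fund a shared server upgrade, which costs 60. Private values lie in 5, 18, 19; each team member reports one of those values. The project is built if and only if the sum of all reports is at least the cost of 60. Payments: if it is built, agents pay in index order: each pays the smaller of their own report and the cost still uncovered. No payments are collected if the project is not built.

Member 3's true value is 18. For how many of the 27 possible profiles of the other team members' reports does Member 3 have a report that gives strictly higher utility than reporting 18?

7

Others report (18, 18, 19): truth gives 0; report 5 gives 13 > 0. Violating.
Others report (18, 19, 18): truth gives 0; report 5 gives 13 > 0. Violating.
Others report (18, 19, 19): truth gives 0; report 5 gives 13 > 0. Violating.
Others report (19, 18, 18): truth gives 0; report 5 gives 13 > 0. Violating.
Others report (5, 5, 5): truth gives 0; no alternative beats it.
Others report (5, 5, 18): truth gives 0; no alternative beats it.
(Checking all 27 profiles: 7 have a profitable deviation, 20 do not.)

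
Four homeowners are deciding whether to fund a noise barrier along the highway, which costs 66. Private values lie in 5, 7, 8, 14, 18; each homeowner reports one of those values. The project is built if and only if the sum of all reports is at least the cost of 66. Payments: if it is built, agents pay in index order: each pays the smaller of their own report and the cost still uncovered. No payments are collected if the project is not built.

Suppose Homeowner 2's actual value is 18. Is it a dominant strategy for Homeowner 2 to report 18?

No

Consider the case where Homeowner 1 reports 18, Homeowner 3 reports 18 and Homeowner 4 reports 18.
Truthful report 18: project built, pays 18, utility 18 - 18 = 0.
Report 14 instead: project built, pays 14, utility 18 - 14 = 4.
Since 4 > 0, reporting 14 is strictly better here, so truthful reporting is not dominant.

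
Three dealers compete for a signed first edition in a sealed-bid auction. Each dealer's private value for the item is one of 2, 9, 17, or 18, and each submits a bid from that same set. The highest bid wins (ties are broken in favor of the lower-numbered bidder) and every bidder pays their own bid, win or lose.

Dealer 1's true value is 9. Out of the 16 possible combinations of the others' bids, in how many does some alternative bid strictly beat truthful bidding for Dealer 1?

Others bid (2, 2): truth gives 0; bid 2 gives 7 > 0. Violating.
Others bid (2, 17): truth gives -9; bid 2 gives -2 > -9. Violating.
Others bid (2, 18): truth gives -9; bid 2 gives -2 > -9. Violating.
Others bid (9, 17): truth gives -9; bid 2 gives -2 > -9. Violating.
Others bid (2, 9): truth gives 0; no alternative beats it.
Others bid (9, 2): truth gives 0; no alternative beats it.
(Checking all 16 profiles: 13 have a profitable deviation, 3 do not.)

13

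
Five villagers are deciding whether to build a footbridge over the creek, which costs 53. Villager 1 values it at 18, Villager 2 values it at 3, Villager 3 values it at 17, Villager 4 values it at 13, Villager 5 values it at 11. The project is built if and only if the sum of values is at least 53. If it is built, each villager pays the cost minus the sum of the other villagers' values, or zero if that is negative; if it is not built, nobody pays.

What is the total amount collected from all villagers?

23

Total value 62 ≥ cost 53, so it is built.
Villager 1: others sum to 44; max(0, 53 - 44) = 9.
Villager 2: others sum to 59; max(0, 53 - 59) = 0.
Villager 3: others sum to 45; max(0, 53 - 45) = 8.
Villager 4: others sum to 49; max(0, 53 - 49) = 4.
Villager 5: others sum to 51; max(0, 53 - 51) = 2.
Total collected = 9 + 0 + 8 + 4 + 2 = 23.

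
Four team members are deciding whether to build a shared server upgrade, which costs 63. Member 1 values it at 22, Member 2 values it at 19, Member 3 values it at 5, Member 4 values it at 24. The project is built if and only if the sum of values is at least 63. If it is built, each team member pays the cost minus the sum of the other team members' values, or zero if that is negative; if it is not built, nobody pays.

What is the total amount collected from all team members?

Total value 70 ≥ cost 63, so it is built.
Member 1: others sum to 48; max(0, 63 - 48) = 15.
Member 2: others sum to 51; max(0, 63 - 51) = 12.
Member 3: others sum to 65; max(0, 63 - 65) = 0.
Member 4: others sum to 46; max(0, 63 - 46) = 17.
Total collected = 15 + 12 + 0 + 17 = 44.

44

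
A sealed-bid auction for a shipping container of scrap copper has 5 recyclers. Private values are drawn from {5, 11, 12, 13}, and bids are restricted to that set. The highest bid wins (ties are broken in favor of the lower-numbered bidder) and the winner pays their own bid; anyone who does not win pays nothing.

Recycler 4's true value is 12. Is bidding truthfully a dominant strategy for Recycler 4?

No

Consider the case where Recycler 1 bids 5, Recycler 2 bids 5, Recycler 3 bids 5 and Recycler 5 bids 5.
Truthful bid 12: wins, pays 12, utility 12 - 12 = 0.
Bid 11 instead: wins, pays 11, utility 12 - 11 = 1.
Since 1 > 0, bidding 11 is strictly better here, so truthful bidding is not dominant.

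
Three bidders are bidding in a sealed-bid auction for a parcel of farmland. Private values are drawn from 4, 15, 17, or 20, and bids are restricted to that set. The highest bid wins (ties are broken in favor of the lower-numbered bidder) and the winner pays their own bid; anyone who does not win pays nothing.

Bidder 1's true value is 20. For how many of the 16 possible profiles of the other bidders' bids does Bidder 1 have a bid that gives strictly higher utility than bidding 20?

9

Others bid (4, 4): truth gives 0; bid 4 gives 16 > 0. Violating.
Others bid (4, 15): truth gives 0; bid 15 gives 5 > 0. Violating.
Others bid (4, 17): truth gives 0; bid 17 gives 3 > 0. Violating.
Others bid (15, 4): truth gives 0; bid 15 gives 5 > 0. Violating.
Others bid (4, 20): truth gives 0; no alternative beats it.
Others bid (15, 20): truth gives 0; no alternative beats it.
(Checking all 16 profiles: 9 have a profitable deviation, 7 do not.)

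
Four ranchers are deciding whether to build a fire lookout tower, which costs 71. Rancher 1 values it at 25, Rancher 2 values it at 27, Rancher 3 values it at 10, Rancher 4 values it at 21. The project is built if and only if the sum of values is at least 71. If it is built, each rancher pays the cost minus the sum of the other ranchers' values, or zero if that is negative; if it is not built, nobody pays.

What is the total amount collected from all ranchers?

Total value 83 ≥ cost 71, so it is built.
Rancher 1: others sum to 58; max(0, 71 - 58) = 13.
Rancher 2: others sum to 56; max(0, 71 - 56) = 15.
Rancher 3: others sum to 73; max(0, 71 - 73) = 0.
Rancher 4: others sum to 62; max(0, 71 - 62) = 9.
Total collected = 13 + 15 + 0 + 9 = 37.

37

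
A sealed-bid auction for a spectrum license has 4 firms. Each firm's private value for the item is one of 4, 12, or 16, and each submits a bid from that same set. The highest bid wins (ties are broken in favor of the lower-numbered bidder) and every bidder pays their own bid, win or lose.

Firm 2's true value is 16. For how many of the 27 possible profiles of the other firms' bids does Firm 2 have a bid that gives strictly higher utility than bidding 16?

Others bid (4, 4, 4): truth gives 0; bid 12 gives 4 > 0. Violating.
Others bid (4, 4, 12): truth gives 0; bid 12 gives 4 > 0. Violating.
Others bid (4, 12, 4): truth gives 0; bid 12 gives 4 > 0. Violating.
Others bid (4, 12, 12): truth gives 0; bid 12 gives 4 > 0. Violating.
Others bid (4, 4, 16): truth gives 0; no alternative beats it.
Others bid (4, 12, 16): truth gives 0; no alternative beats it.
(Checking all 27 profiles: 13 have a profitable deviation, 14 do not.)

13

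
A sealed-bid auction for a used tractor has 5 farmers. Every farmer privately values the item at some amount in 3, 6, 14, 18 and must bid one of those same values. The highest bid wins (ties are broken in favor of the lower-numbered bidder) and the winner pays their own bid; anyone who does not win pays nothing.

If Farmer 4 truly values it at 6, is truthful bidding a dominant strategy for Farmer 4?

Yes

Check each profile of the others' bids and compare truth against every alternative bid.
Others bid (3, 3, 3, 3): truth gives 0, best alternative gives 0.
Others bid (3, 3, 3, 6): truth gives 0, best alternative gives 0.
Others bid (3, 3, 3, 14): truth gives 0, best alternative gives 0.
Others bid (3, 3, 3, 18): truth gives 0, best alternative gives 0.
Others bid (3, 3, 6, 3): truth gives 0, best alternative gives 0.
Others bid (3, 3, 6, 6): truth gives 0, best alternative gives 0.
(Remaining 250 profiles checked similarly; truth is weakly best in each.)
In every case the truthful bid is at least as good as any alternative, so it is a dominant strategy.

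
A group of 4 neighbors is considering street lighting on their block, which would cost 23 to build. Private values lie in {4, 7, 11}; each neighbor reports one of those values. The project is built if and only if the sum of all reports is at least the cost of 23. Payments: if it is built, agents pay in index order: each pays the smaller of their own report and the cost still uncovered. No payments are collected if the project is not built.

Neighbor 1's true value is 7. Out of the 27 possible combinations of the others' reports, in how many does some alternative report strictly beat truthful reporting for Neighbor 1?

20

Others report (4, 4, 11): truth gives 0; report 4 gives 3 > 0. Violating.
Others report (4, 7, 11): truth gives 0; report 4 gives 3 > 0. Violating.
Others report (4, 11, 4): truth gives 0; report 4 gives 3 > 0. Violating.
Others report (4, 11, 7): truth gives 0; report 4 gives 3 > 0. Violating.
Others report (4, 4, 4): truth gives 0; no alternative beats it.
Others report (4, 4, 7): truth gives 0; no alternative beats it.
(Checking all 27 profiles: 20 have a profitable deviation, 7 do not.)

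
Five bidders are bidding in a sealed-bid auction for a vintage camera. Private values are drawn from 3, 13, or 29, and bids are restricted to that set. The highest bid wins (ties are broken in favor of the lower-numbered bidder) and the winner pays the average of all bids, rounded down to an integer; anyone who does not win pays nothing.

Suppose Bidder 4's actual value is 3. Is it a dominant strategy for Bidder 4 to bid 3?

Check each profile of the others' bids and compare truth against every alternative bid.
Others bid (3, 3, 3, 13): truth gives 0, best alternative gives -4.
Others bid (3, 3, 3, 3): truth gives 0, best alternative gives -2.
Others bid (3, 3, 3, 29): truth gives 0, best alternative gives 0.
Others bid (3, 3, 13, 3): truth gives 0, best alternative gives 0.
Others bid (3, 3, 13, 13): truth gives 0, best alternative gives 0.
Others bid (3, 3, 13, 29): truth gives 0, best alternative gives 0.
(Remaining 75 profiles checked similarly; truth is weakly best in each.)
In every case the truthful bid is at least as good as any alternative, so it is a dominant strategy.

Yes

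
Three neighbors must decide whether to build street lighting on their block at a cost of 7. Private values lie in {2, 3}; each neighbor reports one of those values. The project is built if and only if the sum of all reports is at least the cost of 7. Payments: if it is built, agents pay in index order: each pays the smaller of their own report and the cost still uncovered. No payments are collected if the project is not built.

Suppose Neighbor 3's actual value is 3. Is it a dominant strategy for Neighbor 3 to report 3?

Yes

Check each profile of the others' reports and compare truth against every alternative report.
Others report (3, 3): truth gives 2, best alternative gives 2.
Others report (2, 3): truth gives 1, best alternative gives 1.
Others report (3, 2): truth gives 1, best alternative gives 1.
Others report (2, 2): truth gives 0, best alternative gives 0.
In every case the truthful report is at least as good as any alternative, so it is a dominant strategy.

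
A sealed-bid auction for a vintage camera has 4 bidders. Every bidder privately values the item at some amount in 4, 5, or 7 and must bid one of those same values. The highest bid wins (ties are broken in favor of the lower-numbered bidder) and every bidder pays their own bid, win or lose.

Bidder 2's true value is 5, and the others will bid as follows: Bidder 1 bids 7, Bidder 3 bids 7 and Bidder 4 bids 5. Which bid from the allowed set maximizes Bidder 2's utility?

4

Bid 4: loses but pays 4, utility -4.
Bid 5: loses but pays 5, utility -5.
Bid 7: loses but pays 7, utility -7.
The best choice is 4 with utility -4.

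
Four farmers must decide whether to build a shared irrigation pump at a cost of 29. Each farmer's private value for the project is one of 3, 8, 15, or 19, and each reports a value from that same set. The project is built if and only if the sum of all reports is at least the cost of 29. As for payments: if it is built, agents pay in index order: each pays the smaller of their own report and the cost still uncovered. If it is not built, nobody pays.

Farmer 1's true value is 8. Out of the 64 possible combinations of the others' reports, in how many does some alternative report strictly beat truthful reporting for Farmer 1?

Others report (3, 8, 15): truth gives 0; report 3 gives 5 > 0. Violating.
Others report (3, 8, 19): truth gives 0; report 3 gives 5 > 0. Violating.
Others report (3, 15, 8): truth gives 0; report 3 gives 5 > 0. Violating.
Others report (3, 15, 15): truth gives 0; report 3 gives 5 > 0. Violating.
Others report (3, 3, 3): truth gives 0; no alternative beats it.
Others report (3, 3, 8): truth gives 0; no alternative beats it.
(Checking all 64 profiles: 50 have a profitable deviation, 14 do not.)

50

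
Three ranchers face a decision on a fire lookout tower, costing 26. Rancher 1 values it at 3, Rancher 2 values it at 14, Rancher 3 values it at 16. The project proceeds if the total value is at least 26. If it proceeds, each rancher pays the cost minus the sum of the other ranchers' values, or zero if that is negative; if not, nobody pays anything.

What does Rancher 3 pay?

Total value 33 ≥ cost 26, so the project is built.
The other ranchers' values sum to 17.
Cost minus that sum is 26 - 17 = 9.

9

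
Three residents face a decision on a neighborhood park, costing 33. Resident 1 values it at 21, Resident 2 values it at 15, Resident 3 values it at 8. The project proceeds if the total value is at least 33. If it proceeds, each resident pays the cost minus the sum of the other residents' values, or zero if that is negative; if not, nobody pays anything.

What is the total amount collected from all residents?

Total value 44 ≥ cost 33, so it is built.
Resident 1: others sum to 23; max(0, 33 - 23) = 10.
Resident 2: others sum to 29; max(0, 33 - 29) = 4.
Resident 3: others sum to 36; max(0, 33 - 36) = 0.
Total collected = 10 + 4 + 0 = 14.

14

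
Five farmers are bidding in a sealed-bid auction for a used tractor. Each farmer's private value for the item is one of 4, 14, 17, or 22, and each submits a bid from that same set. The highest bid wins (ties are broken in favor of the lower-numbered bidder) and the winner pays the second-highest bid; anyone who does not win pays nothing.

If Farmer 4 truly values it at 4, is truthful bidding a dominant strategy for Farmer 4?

Yes

Check each profile of the others' bids and compare truth against every alternative bid.
Others bid (4, 4, 4, 14): truth gives 0, best alternative gives -10.
Others bid (4, 4, 4, 4): truth gives 0, best alternative gives 0.
Others bid (4, 4, 4, 17): truth gives 0, best alternative gives 0.
Others bid (4, 4, 4, 22): truth gives 0, best alternative gives 0.
Others bid (4, 4, 14, 4): truth gives 0, best alternative gives 0.
Others bid (4, 4, 14, 14): truth gives 0, best alternative gives 0.
(Remaining 250 profiles checked similarly; truth is weakly best in each.)
In every case the truthful bid is at least as good as any alternative, so it is a dominant strategy.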